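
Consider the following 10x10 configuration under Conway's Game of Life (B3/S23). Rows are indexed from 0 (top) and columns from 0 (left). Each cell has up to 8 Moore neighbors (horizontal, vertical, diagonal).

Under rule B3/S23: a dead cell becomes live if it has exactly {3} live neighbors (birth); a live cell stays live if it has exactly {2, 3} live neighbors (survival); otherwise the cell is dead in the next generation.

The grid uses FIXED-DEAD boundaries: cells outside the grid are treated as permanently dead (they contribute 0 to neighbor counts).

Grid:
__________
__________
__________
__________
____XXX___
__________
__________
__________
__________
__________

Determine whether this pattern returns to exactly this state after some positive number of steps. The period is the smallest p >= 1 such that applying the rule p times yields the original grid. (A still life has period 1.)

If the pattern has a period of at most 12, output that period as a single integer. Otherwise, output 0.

Answer: 2

Derivation:
Simulating and comparing each generation to the original:
Gen 0 (original, given above): 3 live cells
Gen 1: 3 live cells, differs from original
Gen 2: 3 live cells, MATCHES original -> period = 2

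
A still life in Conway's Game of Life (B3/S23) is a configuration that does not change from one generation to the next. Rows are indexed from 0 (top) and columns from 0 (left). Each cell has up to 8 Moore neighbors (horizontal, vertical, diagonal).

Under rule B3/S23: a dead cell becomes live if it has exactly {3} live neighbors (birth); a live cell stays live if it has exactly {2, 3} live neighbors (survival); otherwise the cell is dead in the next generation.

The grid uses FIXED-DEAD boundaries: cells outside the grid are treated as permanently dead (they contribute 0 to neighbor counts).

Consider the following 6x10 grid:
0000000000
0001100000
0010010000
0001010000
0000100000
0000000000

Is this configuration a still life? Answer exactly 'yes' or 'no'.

Compute generation 1 and compare to generation 0 (given above):
Generation 1:
0000000000
0001100000
0010010000
0001010000
0000100000
0000000000
The grids are IDENTICAL -> still life.

Answer: yes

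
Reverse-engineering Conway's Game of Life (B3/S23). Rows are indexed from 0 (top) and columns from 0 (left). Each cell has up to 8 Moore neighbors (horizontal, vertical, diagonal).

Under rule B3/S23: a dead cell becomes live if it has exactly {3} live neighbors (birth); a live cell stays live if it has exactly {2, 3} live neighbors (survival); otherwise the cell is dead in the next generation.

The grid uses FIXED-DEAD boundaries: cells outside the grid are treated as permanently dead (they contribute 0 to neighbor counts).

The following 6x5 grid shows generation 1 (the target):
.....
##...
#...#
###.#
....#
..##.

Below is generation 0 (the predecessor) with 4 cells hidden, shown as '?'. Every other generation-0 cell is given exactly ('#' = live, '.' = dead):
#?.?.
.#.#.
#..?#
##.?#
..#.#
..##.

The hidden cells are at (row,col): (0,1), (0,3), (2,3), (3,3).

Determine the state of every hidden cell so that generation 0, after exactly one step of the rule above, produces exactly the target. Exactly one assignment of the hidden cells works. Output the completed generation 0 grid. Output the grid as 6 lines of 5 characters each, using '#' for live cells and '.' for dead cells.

Hidden generation-0 cells (in order): (0,1), (0,3), (2,3), (3,3).
A hidden cell only influences target cells in its own 3x3 neighborhood. Try each of the 2^4 = 16 assignments, step the completed generation 0 forward once under B3/S23, and compare with the target:
  (0,1)=. (0,3)=. (2,3)=. (3,3)=. -> step gives (2,2)='#' but target has '.' -> reject
  (0,1)=. (0,3)=. (2,3)=. (3,3)=# -> step reproduces the target at every cell -> ACCEPT
  (0,1)=. (0,3)=. (2,3)=# (3,3)=. -> step gives (1,2)='#' but target has '.' -> reject
  (0,1)=. (0,3)=. (2,3)=# (3,3)=# -> step gives (1,2)='#' but target has '.' -> reject
  (0,1)=. (0,3)=# (2,3)=. (3,3)=. -> step gives (0,2)='#' but target has '.' -> reject
  (0,1)=. (0,3)=# (2,3)=. (3,3)=# -> step gives (0,2)='#' but target has '.' -> reject
  (0,1)=. (0,3)=# (2,3)=# (3,3)=. -> step gives (0,2)='#' but target has '.' -> reject
  (0,1)=. (0,3)=# (2,3)=# (3,3)=# -> step gives (0,2)='#' but target has '.' -> reject
  (0,1)=# (0,3)=. (2,3)=. (3,3)=. -> step gives (0,0)='#' but target has '.' -> reject
  (0,1)=# (0,3)=. (2,3)=. (3,3)=# -> step gives (0,0)='#' but target has '.' -> reject
  (0,1)=# (0,3)=. (2,3)=# (3,3)=. -> step gives (0,0)='#' but target has '.' -> reject
  (0,1)=# (0,3)=. (2,3)=# (3,3)=# -> step gives (0,0)='#' but target has '.' -> reject
  (0,1)=# (0,3)=# (2,3)=. (3,3)=. -> step gives (0,0)='#' but target has '.' -> reject
  (0,1)=# (0,3)=# (2,3)=. (3,3)=# -> step gives (0,0)='#' but target has '.' -> reject
  (0,1)=# (0,3)=# (2,3)=# (3,3)=. -> step gives (0,0)='#' but target has '.' -> reject
  (0,1)=# (0,3)=# (2,3)=# (3,3)=# -> step gives (0,0)='#' but target has '.' -> reject
Unique solution: (0,1)=dead, (0,3)=dead, (2,3)=dead, (3,3)=live.
Check: live-neighbor counts of every cell in the completed generation 0:
12211
32212
34443
23343
24463
02232
Applying B3/S23 to generation 0 with these counts gives:
.....
##...
#...#
###.#
....#
..##.
which matches the target exactly.

Answer: #....
.#.#.
#...#
##.##
..#.#
..##.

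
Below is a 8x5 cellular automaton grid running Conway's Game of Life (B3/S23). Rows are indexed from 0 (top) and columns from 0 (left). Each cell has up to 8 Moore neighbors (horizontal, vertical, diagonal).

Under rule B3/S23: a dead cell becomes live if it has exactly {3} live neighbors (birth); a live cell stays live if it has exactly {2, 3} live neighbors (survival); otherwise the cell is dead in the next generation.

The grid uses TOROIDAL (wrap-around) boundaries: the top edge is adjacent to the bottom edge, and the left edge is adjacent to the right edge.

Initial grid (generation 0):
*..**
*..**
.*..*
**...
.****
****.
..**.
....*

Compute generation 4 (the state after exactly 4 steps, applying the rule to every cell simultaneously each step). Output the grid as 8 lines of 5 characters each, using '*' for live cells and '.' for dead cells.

Simulating step by step:
Generation 0 (given above): 21 live cells
Generation 1: 9 live cells
.....
.**..
.***.
.....
.....
*....
*....
*.*..
Generation 2: 9 live cells
..*..
.*.*.
.*.*.
..*..
.....
.....
*...*
.*...
Generation 3: 10 live cells
.**..
.*.*.
.*.*.
..*..
.....
.....
*....
**...
Generation 4: 10 live cells
(generation 4 grid is the final answer)

Answer: .....
**.*.
.*.*.
..*..
.....
.....
**...
*.*..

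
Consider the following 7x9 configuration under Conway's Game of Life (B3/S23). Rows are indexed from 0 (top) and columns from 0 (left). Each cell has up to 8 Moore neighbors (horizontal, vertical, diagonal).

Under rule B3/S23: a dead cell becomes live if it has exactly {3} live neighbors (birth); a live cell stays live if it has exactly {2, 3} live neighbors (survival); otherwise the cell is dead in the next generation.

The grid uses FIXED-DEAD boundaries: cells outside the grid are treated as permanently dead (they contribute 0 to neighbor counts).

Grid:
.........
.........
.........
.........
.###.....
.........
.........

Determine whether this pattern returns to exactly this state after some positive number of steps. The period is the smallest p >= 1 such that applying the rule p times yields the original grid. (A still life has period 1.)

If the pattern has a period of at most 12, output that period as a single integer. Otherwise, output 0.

Answer: 2

Derivation:
Simulating and comparing each generation to the original:
Gen 0 (original, given above): 3 live cells
Gen 1: 3 live cells, differs from original
Gen 2: 3 live cells, MATCHES original -> period = 2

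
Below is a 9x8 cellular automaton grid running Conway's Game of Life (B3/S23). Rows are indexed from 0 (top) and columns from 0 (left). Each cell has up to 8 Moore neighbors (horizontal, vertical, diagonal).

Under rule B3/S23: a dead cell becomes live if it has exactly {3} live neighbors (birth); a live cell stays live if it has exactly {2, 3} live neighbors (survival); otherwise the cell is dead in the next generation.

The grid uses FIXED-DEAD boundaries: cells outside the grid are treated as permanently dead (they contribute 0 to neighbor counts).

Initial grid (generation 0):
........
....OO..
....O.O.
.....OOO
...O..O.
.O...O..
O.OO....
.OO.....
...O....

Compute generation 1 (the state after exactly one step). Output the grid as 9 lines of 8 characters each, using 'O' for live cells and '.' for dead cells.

Simulating step by step:
Generation 0 (given above): 17 live cells
Generation 1: 15 live cells
(generation 1 grid is the final answer)

Answer: ........
....OO..
....O..O
....O..O
....O..O
.O.OO...
O..O....
.O......
..O.....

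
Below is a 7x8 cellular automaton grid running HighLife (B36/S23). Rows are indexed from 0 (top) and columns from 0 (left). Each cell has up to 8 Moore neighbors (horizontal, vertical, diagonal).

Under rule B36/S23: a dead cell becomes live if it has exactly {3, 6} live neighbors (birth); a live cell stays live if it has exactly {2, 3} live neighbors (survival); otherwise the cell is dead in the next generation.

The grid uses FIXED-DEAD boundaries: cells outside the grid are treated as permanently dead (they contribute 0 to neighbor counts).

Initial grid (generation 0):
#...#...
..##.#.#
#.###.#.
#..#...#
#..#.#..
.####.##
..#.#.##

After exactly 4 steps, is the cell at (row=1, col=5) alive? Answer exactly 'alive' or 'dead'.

Answer: alive

Derivation:
Simulating step by step:
Generation 0 (given above): 27 live cells
Generation 1: 21 live cells
...##...
..#..##.
.....###
#....##.
#....#.#
.#.....#
.##.#.##
Generation 2: 21 live cells
...###..
...#...#
....#..#
....#...
##...#.#
###..#.#
.##...##
Generation 3: 21 live cells
...##...
...#.##.
...##...
....###.
#.#.##..
.....###
#.#...##
Generation 4: 17 live cells
...###..
..#.##..
...#.#..
......#.
...#..##
...##..#
.....#.#

Cell (1,5) at generation 4: 1 -> alive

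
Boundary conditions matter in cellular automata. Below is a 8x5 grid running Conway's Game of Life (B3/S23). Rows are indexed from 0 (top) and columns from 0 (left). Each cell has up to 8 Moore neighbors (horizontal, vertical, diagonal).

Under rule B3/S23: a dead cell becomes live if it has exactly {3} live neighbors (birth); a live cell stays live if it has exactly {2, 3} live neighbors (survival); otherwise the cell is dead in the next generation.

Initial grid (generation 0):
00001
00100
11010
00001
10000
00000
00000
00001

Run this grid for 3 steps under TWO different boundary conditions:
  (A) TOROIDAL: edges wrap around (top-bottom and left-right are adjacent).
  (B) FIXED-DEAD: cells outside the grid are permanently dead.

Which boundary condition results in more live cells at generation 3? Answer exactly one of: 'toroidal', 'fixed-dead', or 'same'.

Under TOROIDAL boundary, generation 3:
00000
00000
00000
00000
00000
00000
00000
00000
Population = 0

Under FIXED-DEAD boundary, generation 3:
00100
00010
11000
00000
00000
00000
00000
00000
Population = 4

Comparison: toroidal=0, fixed-dead=4 -> fixed-dead

Answer: fixed-dead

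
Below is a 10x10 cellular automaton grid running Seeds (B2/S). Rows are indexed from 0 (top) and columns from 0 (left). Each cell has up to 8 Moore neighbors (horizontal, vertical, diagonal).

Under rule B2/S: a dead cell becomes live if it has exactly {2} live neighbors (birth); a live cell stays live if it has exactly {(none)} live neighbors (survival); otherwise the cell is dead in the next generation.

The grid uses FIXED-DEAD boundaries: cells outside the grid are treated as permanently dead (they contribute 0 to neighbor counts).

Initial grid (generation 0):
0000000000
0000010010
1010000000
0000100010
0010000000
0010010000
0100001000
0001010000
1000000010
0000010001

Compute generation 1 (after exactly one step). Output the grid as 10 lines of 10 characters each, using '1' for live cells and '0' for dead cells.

Answer: 0000000000
0100000000
0101110111
0010000000
0100110000
0001001000
0001000000
1110101100
0000011001
0000000010

Derivation:
Simulating step by step:
Generation 0 (given above): 17 live cells
Generation 1: 25 live cells
(generation 1 grid is the final answer)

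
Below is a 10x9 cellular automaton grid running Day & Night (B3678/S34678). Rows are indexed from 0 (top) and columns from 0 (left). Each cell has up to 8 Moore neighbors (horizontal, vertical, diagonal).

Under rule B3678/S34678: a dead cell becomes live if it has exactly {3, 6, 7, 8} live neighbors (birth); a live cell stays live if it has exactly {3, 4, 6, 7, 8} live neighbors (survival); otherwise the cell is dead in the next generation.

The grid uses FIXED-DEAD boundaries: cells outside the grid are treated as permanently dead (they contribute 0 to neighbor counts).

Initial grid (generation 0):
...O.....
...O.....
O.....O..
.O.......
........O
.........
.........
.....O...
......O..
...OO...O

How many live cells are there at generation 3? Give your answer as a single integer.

Simulating step by step:
Generation 0 (given above): 11 live cells
Generation 1: 2 live cells
.........
.........
.........
.........
.........
.........
.........
.........
....OO...
.........
Generation 2: 0 live cells
.........
.........
.........
.........
.........
.........
.........
.........
.........
.........
Generation 3: 0 live cells
.........
.........
.........
.........
.........
.........
.........
.........
.........
.........
Population at generation 3: 0

Answer: 0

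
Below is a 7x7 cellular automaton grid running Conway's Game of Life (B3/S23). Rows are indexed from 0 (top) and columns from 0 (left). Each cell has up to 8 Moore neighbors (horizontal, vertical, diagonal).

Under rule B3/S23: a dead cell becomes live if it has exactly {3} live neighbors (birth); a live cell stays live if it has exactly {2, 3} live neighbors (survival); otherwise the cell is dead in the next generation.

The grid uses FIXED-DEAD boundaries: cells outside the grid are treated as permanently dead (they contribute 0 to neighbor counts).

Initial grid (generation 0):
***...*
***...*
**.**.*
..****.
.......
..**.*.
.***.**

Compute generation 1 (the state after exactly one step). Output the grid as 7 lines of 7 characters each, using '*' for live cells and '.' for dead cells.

Simulating step by step:
Generation 0 (given above): 25 live cells
Generation 1: 17 live cells
(generation 1 grid is the final answer)

Answer: *.*....
......*
*.....*
.**..*.
.....*.
.*.*.**
.*.*.**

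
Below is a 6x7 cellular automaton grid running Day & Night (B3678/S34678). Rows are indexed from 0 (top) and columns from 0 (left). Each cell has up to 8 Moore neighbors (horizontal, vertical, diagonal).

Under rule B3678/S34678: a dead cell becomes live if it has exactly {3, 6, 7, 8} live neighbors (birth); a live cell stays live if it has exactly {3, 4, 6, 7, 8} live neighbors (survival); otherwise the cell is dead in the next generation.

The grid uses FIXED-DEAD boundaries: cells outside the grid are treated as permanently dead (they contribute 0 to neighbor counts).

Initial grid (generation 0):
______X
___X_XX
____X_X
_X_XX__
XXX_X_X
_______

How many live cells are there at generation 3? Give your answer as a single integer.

Simulating step by step:
Generation 0 (given above): 14 live cells
Generation 1: 14 live cells
_____X_
____XXX
__X_X__
XX_XX__
_XX__X_
_X_____
Generation 2: 17 live cells
____XXX
___XXX_
_X__X__
_X_XXX_
_XXXX__
__X____
Generation 3: 15 live cells
___XXX_
___X__X
____X__
XXX__X_
_X__XX_
_XX____
Population at generation 3: 15

Answer: 15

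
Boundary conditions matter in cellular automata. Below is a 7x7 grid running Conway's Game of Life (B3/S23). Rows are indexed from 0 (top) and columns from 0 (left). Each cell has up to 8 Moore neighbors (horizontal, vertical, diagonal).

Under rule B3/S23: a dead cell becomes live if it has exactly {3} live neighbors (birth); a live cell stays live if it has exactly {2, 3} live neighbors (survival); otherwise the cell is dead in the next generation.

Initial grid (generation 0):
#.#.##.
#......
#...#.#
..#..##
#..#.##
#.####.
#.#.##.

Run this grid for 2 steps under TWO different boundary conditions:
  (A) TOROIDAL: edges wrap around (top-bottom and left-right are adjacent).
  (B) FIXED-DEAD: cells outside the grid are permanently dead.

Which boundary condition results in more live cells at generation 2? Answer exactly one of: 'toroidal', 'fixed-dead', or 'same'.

Under TOROIDAL boundary, generation 2:
#...##.
#..###.
##.##..
.##....
#.#....
#.....#
#..#...
Population = 19

Under FIXED-DEAD boundary, generation 2:
.......
###....
##.##..
..#....
.##....
.#.....
.#.....
Population = 12

Comparison: toroidal=19, fixed-dead=12 -> toroidal

Answer: toroidal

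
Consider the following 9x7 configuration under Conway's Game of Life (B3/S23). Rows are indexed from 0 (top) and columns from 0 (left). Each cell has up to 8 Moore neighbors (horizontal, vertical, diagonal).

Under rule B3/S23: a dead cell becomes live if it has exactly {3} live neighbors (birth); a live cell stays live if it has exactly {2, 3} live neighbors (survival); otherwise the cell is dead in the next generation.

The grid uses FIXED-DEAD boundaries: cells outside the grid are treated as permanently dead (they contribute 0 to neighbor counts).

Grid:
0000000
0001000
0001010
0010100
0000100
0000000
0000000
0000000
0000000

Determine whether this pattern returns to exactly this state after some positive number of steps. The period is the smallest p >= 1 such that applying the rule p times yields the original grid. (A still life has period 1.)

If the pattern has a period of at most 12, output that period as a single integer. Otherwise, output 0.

Simulating and comparing each generation to the original:
Gen 0 (original, given above): 6 live cells
Gen 1: 6 live cells, differs from original
Gen 2: 6 live cells, MATCHES original -> period = 2

Answer: 2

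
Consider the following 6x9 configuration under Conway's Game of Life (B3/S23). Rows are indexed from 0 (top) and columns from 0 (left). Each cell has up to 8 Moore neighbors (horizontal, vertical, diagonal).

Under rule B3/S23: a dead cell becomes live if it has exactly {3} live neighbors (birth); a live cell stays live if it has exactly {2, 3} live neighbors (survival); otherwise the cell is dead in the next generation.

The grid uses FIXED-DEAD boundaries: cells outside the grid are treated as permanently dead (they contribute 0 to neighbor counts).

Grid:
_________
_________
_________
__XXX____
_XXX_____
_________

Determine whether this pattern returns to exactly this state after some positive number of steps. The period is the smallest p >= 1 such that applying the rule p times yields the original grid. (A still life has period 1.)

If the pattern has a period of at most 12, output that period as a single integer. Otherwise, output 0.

Simulating and comparing each generation to the original:
Gen 0 (original, given above): 6 live cells
Gen 1: 6 live cells, differs from original
Gen 2: 6 live cells, MATCHES original -> period = 2

Answer: 2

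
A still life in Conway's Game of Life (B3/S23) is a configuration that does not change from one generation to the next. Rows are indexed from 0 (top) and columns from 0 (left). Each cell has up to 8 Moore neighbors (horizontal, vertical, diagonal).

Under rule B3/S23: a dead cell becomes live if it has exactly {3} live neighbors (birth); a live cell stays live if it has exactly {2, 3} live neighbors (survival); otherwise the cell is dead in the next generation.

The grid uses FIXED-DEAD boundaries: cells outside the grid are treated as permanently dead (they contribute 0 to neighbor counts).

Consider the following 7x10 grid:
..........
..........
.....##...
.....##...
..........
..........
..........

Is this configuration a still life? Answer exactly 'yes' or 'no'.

Answer: yes

Derivation:
Compute generation 1 and compare to generation 0 (given above):
Generation 1:
..........
..........
.....##...
.....##...
..........
..........
..........
The grids are IDENTICAL -> still life.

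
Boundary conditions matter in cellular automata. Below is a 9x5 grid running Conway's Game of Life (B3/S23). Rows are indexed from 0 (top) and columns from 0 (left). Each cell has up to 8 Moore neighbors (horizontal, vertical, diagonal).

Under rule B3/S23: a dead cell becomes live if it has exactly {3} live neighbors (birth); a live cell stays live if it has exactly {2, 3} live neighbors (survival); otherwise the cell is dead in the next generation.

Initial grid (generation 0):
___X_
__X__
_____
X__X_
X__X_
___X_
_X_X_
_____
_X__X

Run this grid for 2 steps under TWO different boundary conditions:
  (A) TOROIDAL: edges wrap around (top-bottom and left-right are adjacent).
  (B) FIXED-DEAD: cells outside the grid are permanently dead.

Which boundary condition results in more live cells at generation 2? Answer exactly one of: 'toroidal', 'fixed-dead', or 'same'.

Under TOROIDAL boundary, generation 2:
_____
_____
_____
_____
__XX_
___X_
_XXX_
_X___
_XXX_
Population = 10

Under FIXED-DEAD boundary, generation 2:
_____
_____
_____
___X_
__X_X
____X
__X__
_____
_____
Population = 5

Comparison: toroidal=10, fixed-dead=5 -> toroidal

Answer: toroidal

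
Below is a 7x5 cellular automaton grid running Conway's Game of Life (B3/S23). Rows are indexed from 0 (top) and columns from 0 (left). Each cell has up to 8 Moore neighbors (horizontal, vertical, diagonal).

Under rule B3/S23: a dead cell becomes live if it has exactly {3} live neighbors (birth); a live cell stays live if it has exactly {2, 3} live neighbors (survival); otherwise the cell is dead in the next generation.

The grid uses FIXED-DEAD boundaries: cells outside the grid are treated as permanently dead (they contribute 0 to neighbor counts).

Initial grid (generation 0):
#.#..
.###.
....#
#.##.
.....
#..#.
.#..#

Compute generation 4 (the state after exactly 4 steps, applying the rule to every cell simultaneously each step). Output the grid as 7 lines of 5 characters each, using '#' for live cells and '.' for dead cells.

Simulating step by step:
Generation 0 (given above): 13 live cells
Generation 1: 10 live cells
..##.
.###.
....#
...#.
.###.
.....
.....
Generation 2: 10 live cells
.#.#.
.#..#
....#
...##
..##.
..#..
.....
Generation 3: 11 live cells
..#..
..###
....#
..#.#
..#.#
..##.
.....
Generation 4: 11 live cells
(generation 4 grid is the final answer)

Answer: ..#..
..#.#
..#.#
....#
.##.#
..##.
.....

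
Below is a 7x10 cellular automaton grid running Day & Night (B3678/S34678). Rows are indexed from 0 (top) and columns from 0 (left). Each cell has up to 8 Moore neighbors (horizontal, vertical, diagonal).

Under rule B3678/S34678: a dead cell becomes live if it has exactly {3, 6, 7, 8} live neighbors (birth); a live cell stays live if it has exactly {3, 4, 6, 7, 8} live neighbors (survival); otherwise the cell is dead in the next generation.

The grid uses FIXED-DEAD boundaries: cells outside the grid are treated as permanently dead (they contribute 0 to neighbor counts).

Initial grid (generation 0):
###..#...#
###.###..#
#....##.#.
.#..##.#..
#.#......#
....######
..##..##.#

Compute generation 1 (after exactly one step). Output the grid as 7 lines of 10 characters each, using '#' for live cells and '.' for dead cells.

Answer: #.#####...
#####.###.
#.##.#....
##...#..#.
.#.#......
.##..###.#
....#.##..

Derivation:
Simulating step by step:
Generation 0 (given above): 34 live cells
Generation 1: 33 live cells
(generation 1 grid is the final answer)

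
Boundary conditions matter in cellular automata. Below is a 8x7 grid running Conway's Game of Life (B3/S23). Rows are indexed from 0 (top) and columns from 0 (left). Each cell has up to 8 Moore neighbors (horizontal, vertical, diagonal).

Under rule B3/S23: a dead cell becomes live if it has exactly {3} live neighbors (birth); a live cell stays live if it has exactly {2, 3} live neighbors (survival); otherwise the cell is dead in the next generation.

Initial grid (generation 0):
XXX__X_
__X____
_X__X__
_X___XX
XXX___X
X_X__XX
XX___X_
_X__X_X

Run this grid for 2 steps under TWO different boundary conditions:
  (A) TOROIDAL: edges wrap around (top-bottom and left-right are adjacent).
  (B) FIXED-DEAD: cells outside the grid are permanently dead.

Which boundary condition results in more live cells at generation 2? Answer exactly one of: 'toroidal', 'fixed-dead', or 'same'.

Under TOROIDAL boundary, generation 2:
X_X__XX
_____X_
X_XXXX_
X_X__XX
_____XX
_XX____
____XX_
_XX_X_X
Population = 24

Under FIXED-DEAD boundary, generation 2:
_XXX___
X__X___
_XXXXXX
__X__XX
_X_____
__X__X_
X_XXX_X
XX_____
Population = 24

Comparison: toroidal=24, fixed-dead=24 -> same

Answer: same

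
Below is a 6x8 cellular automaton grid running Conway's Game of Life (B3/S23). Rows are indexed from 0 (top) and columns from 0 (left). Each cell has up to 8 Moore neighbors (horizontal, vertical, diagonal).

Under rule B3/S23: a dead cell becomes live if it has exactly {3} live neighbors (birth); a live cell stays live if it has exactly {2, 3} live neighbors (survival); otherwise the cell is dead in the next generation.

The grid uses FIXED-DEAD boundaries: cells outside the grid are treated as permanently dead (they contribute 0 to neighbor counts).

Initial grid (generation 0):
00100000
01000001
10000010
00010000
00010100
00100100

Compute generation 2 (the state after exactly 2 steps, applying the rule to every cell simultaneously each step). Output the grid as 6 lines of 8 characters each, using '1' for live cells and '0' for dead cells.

Simulating step by step:
Generation 0 (given above): 10 live cells
Generation 1: 5 live cells
00000000
01000000
00000000
00001000
00110000
00001000
Generation 2: 4 live cells
(generation 2 grid is the final answer)

Answer: 00000000
00000000
00000000
00010000
00011000
00010000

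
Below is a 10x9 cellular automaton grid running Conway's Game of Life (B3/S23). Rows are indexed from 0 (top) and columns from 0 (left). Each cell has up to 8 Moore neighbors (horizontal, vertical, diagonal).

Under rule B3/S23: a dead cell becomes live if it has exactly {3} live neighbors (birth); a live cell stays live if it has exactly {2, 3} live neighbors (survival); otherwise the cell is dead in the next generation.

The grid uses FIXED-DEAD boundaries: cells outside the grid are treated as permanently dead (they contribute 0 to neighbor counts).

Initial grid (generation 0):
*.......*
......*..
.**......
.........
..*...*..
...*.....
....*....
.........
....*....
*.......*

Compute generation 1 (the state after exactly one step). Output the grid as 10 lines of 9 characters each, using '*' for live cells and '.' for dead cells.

Answer: .........
.*.......
.........
.**......
.........
...*.....
.........
.........
.........
.........

Derivation:
Simulating step by step:
Generation 0 (given above): 12 live cells
Generation 1: 4 live cells
(generation 1 grid is the final answer)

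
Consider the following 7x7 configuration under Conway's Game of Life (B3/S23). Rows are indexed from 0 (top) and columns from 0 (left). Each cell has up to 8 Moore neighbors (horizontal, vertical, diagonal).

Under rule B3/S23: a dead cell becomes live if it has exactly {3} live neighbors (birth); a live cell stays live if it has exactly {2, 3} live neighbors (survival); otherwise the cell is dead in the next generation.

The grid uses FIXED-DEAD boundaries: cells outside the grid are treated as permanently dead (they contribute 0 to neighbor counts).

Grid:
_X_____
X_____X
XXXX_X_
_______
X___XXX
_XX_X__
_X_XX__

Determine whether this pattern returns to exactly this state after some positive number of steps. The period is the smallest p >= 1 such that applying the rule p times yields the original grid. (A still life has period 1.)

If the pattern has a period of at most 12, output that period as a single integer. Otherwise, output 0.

Simulating and comparing each generation to the original:
Gen 0 (original, given above): 18 live cells
Gen 1: 18 live cells, differs from original
Gen 2: 13 live cells, differs from original
Gen 3: 13 live cells, differs from original
Gen 4: 16 live cells, differs from original
Gen 5: 12 live cells, differs from original
Gen 6: 9 live cells, differs from original
Gen 7: 6 live cells, differs from original
Gen 8: 3 live cells, differs from original
Gen 9: 0 live cells, differs from original
Gen 10: 0 live cells, differs from original
Gen 11: 0 live cells, differs from original
Gen 12: 0 live cells, differs from original
No period found within 12 steps.

Answer: 0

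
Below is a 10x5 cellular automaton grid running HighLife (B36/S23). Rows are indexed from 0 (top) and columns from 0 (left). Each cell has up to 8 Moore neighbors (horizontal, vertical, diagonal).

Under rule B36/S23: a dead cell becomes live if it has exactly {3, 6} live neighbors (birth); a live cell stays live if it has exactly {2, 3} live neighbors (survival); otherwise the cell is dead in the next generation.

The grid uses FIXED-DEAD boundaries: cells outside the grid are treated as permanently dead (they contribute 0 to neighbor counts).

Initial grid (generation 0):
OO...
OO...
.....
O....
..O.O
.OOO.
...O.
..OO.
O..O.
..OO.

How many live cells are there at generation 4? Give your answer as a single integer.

Answer: 14

Derivation:
Simulating step by step:
Generation 0 (given above): 17 live cells
Generation 1: 19 live cells
OO...
OO...
OO...
.....
..O..
.O..O
.OO.O
..OOO
.O..O
..OO.
Generation 2: 16 live cells
OO...
..O..
OO...
.O...
.....
.O...
.O.OO
....O
.O.OO
..OO.
Generation 3: 15 live cells
.O...
..O..
OOO..
OO...
.....
..O..
..OOO
.....
....O
..OOO
Generation 4: 14 live cells
.....
O.O..
O.O..
O.O..
.O...
..O..
..OO.
....O
....O
...OO
Population at generation 4: 14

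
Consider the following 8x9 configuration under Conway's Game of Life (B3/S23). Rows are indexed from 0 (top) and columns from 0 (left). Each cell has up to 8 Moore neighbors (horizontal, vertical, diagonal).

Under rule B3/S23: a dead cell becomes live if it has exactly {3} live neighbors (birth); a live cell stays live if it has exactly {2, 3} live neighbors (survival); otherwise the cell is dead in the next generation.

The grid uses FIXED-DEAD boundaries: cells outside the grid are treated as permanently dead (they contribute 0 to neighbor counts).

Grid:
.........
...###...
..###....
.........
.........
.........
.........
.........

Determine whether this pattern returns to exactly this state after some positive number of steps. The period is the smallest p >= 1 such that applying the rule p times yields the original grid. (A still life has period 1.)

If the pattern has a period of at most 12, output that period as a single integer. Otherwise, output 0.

Simulating and comparing each generation to the original:
Gen 0 (original, given above): 6 live cells
Gen 1: 6 live cells, differs from original
Gen 2: 6 live cells, MATCHES original -> period = 2

Answer: 2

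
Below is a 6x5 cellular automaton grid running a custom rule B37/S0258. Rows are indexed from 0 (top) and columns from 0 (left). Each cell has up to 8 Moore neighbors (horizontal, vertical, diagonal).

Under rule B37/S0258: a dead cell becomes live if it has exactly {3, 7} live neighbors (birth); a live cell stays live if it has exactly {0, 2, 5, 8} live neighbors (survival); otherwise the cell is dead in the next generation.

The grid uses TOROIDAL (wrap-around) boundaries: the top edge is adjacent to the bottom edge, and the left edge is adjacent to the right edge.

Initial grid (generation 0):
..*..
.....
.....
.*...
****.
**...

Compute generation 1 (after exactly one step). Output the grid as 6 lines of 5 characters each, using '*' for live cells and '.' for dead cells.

Answer: .*...
.....
.....
*....
.*..*
.*.**

Derivation:
Simulating step by step:
Generation 0 (given above): 8 live cells
Generation 1: 7 live cells
(generation 1 grid is the final answer)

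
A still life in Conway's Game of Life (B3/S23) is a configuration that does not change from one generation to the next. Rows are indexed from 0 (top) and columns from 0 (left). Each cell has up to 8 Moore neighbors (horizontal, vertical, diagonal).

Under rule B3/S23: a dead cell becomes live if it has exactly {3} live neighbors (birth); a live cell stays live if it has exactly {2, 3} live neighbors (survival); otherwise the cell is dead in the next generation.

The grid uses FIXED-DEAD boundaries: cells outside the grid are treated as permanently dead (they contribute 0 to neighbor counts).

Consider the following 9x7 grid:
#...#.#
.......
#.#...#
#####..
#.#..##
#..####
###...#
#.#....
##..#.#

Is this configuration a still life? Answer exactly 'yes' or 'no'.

Answer: no

Derivation:
Compute generation 1 and compare to generation 0 (given above):
Generation 1:
.......
.#...#.
#.#....
#...#.#
#.....#
#..##..
#.#.#.#
..##.#.
##.....
Cell (0,0) differs: gen0=1 vs gen1=0 -> NOT a still life.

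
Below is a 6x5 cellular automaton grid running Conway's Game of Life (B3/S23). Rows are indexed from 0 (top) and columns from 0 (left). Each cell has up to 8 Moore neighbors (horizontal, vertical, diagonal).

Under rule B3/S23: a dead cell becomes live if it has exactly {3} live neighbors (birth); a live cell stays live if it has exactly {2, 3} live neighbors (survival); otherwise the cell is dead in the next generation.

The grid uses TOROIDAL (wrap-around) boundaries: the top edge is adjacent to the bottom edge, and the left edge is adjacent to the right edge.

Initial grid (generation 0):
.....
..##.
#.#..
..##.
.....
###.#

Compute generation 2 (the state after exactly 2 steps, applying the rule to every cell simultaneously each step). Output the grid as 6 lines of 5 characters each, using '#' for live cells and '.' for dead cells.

Answer: ...##
.###.
#...#
.###.
...##
.#...

Derivation:
Simulating step by step:
Generation 0 (given above): 10 live cells
Generation 1: 13 live cells
#...#
.###.
....#
.###.
#...#
##...
Generation 2: 13 live cells
(generation 2 grid is the final answer)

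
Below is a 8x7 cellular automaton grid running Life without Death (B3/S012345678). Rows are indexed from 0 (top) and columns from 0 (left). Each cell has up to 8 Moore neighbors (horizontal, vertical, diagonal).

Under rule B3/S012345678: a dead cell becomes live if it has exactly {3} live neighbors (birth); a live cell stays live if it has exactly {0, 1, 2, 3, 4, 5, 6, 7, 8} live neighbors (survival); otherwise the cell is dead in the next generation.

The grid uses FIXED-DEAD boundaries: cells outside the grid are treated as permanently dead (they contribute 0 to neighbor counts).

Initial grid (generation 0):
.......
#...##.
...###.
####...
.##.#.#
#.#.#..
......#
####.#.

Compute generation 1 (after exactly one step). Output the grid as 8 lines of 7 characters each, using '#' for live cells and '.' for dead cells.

Simulating step by step:
Generation 0 (given above): 23 live cells
Generation 1: 29 live cells
(generation 1 grid is the final answer)

Answer: .......
#..###.
#..###.
####...
.##.###
#.#.#..
#...###
####.#.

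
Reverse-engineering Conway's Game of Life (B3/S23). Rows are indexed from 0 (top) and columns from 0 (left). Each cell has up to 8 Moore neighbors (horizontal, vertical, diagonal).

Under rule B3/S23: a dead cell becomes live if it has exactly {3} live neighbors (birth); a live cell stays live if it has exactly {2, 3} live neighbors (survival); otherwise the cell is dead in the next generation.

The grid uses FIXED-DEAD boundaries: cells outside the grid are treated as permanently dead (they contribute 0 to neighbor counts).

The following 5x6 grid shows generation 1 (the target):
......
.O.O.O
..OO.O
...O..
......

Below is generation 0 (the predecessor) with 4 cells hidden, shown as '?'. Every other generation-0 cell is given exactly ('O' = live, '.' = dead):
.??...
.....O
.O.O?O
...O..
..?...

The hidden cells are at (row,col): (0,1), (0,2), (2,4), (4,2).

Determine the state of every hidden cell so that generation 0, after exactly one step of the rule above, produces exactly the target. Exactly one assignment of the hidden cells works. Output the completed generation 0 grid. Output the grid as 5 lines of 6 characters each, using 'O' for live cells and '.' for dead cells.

Answer: .OO...
.....O
.O.OOO
...O..
..O...

Derivation:
Hidden generation-0 cells (in order): (0,1), (0,2), (2,4), (4,2).
A hidden cell only influences target cells in its own 3x3 neighborhood. Try each of the 2^4 = 16 assignments, step the completed generation 0 forward once under B3/S23, and compare with the target:
  (0,1)=. (0,2)=. (2,4)=. (4,2)=. -> step gives (1,1)='.' but target has 'O' -> reject
  (0,1)=. (0,2)=. (2,4)=. (4,2)=O -> step gives (1,1)='.' but target has 'O' -> reject
  (0,1)=. (0,2)=. (2,4)=O (4,2)=. -> step gives (1,1)='.' but target has 'O' -> reject
  (0,1)=. (0,2)=. (2,4)=O (4,2)=O -> step gives (1,1)='.' but target has 'O' -> reject
  (0,1)=. (0,2)=O (2,4)=. (4,2)=. -> step gives (1,1)='.' but target has 'O' -> reject
  (0,1)=. (0,2)=O (2,4)=. (4,2)=O -> step gives (1,1)='.' but target has 'O' -> reject
  (0,1)=. (0,2)=O (2,4)=O (4,2)=. -> step gives (1,1)='.' but target has 'O' -> reject
  (0,1)=. (0,2)=O (2,4)=O (4,2)=O -> step gives (1,1)='.' but target has 'O' -> reject
  (0,1)=O (0,2)=. (2,4)=. (4,2)=. -> step gives (1,1)='.' but target has 'O' -> reject
  (0,1)=O (0,2)=. (2,4)=. (4,2)=O -> step gives (1,1)='.' but target has 'O' -> reject
  (0,1)=O (0,2)=. (2,4)=O (4,2)=. -> step gives (1,1)='.' but target has 'O' -> reject
  (0,1)=O (0,2)=. (2,4)=O (4,2)=O -> step gives (1,1)='.' but target has 'O' -> reject
  (0,1)=O (0,2)=O (2,4)=. (4,2)=. -> step gives (1,3)='.' but target has 'O' -> reject
  (0,1)=O (0,2)=O (2,4)=. (4,2)=O -> step gives (1,3)='.' but target has 'O' -> reject
  (0,1)=O (0,2)=O (2,4)=O (4,2)=. -> step gives (3,2)='O' but target has '.' -> reject
  (0,1)=O (0,2)=O (2,4)=O (4,2)=O -> step reproduces the target at every cell -> ACCEPT
Unique solution: (0,1)=live, (0,2)=live, (2,4)=live, (4,2)=live.
Check: live-neighbor counts of every cell in the completed generation 0:
111111
234342
103242
124342
011210
Applying B3/S23 to generation 0 with these counts gives:
......
.O.O.O
..OO.O
...O..
......
which matches the target exactly.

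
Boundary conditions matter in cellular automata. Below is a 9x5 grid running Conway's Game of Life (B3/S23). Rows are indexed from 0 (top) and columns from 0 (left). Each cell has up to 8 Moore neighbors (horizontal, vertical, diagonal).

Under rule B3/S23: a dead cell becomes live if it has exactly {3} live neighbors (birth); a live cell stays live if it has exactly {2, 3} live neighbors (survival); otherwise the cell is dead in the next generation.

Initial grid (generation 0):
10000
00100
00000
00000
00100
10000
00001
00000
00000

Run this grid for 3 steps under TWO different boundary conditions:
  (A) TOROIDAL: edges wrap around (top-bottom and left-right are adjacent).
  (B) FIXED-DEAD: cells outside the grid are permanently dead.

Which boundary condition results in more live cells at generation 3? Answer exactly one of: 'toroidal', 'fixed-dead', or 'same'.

Answer: same

Derivation:
Under TOROIDAL boundary, generation 3:
00000
00000
00000
00000
00000
00000
00000
00000
00000
Population = 0

Under FIXED-DEAD boundary, generation 3:
00000
00000
00000
00000
00000
00000
00000
00000
00000
Population = 0

Comparison: toroidal=0, fixed-dead=0 -> same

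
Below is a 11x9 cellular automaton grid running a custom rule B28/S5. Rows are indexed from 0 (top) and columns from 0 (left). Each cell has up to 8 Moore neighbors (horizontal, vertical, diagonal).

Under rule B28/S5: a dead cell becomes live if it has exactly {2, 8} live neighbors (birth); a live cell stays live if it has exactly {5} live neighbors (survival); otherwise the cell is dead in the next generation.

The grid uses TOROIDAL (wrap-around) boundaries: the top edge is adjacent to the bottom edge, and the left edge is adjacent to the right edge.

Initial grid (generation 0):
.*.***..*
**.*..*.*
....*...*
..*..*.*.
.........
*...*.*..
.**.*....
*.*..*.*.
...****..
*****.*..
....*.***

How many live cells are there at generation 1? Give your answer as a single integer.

Answer: 19

Derivation:
Simulating step by step:
Generation 0 (given above): 39 live cells
Generation 1: 19 live cells
.........
*........
.........
...**.*.*
.*.**..**
..*......
.......*.
........*
...***...
...**....
....*....
Population at generation 1: 19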